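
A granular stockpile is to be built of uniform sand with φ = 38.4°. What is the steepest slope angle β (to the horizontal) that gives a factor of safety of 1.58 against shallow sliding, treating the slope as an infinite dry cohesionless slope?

For an infinite dry cohesionless slope FS = tanφ/tanβ, so tanβ = tanφ / FS.
tanβ = tan38.4° / 1.58 = 0.7926 / 1.58 = 0.5016
β = arctan(0.5016) = 26.64°

β = 26.6°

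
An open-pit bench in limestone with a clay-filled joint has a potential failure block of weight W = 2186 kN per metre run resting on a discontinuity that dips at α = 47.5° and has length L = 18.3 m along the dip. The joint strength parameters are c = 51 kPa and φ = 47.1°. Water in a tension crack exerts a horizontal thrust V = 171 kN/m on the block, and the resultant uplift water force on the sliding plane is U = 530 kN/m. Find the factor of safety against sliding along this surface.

FS = 1.05

Resolving the block weight along and normal to the plane and applying the Mohr–Coulomb strength on the joint:
N' = W cosα − U − V sinα = 2186·cos47.5° − 530 − 171·sin47.5° = 820.8 kN/m
Driving force T = W sinα + V cosα = 2186·sin47.5° + 171·cos47.5° = 1727.2 kN/m
Resisting force R = c·L + N'·tanφ = 51·18.3 + 820.8·tan47.1° = 933.3 + 883.2 = 1816.5 kN/m
FS = R / T = 1816.5 / 1727.2 = 1.052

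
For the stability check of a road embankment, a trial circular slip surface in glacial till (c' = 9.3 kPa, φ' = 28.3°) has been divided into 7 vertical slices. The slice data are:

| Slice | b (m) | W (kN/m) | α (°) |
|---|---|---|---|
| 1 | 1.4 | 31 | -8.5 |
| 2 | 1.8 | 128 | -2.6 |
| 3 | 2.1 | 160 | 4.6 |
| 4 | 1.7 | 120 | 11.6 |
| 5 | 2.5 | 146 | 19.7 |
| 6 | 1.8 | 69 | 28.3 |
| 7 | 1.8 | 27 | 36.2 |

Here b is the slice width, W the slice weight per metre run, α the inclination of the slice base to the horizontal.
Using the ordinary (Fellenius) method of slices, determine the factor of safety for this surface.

FS = 3.88

Ordinary method of slices: FS = Σ[c'·Δl_i + (W_i cosα_i)·tanφ'] / Σ W_i sinα_i, with Δl_i = b_i / cosα_i.
Slice 1: Δl = 1.4/cos(-8.5°) = 1.416 m; N'_1 = 31·cos(-8.5°) = 30.7; c'Δl = 13.16; W sinα = -4.6
Slice 2: Δl = 1.8/cos(-2.6°) = 1.802 m; N'_2 = 128·cos(-2.6°) = 127.9; c'Δl = 16.76; W sinα = -5.8
Slice 3: Δl = 2.1/cos4.6° = 2.107 m; N'_3 = 160·cos4.6° = 159.5; c'Δl = 19.59; W sinα = 12.8
Slice 4: Δl = 1.7/cos11.6° = 1.735 m; N'_4 = 120·cos11.6° = 117.5; c'Δl = 16.14; W sinα = 24.1
Slice 5: Δl = 2.5/cos19.7° = 2.655 m; N'_5 = 146·cos19.7° = 137.5; c'Δl = 24.70; W sinα = 49.2
Slice 6: Δl = 1.8/cos28.3° = 2.044 m; N'_6 = 69·cos28.3° = 60.8; c'Δl = 19.01; W sinα = 32.7
Slice 7: Δl = 1.8/cos36.2° = 2.231 m; N'_7 = 27·cos36.2° = 21.8; c'Δl = 20.74; W sinα = 15.9
Σc'Δl = 130.1 kN/m; ΣN' = 655.6 kN/m; ΣW sinα = 124.4 kN/m
Resisting = 130.1 + 655.6·tan28.3° = 130.1 + 353.0 = 483.1 kN/m
FS = 483.1 / 124.4 = 3.882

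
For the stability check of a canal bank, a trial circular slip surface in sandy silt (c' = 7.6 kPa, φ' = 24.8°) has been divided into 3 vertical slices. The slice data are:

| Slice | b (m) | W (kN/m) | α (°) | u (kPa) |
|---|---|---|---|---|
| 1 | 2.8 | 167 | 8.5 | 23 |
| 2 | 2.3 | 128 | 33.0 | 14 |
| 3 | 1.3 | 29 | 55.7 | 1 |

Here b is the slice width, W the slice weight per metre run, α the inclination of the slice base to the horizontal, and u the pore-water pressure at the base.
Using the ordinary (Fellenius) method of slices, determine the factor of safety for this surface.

FS = 1.22

Ordinary method of slices: FS = Σ[c'·Δl_i + (W_i cosα_i − u_i·Δl_i)·tanφ'] / Σ W_i sinα_i, with Δl_i = b_i / cosα_i.
Slice 1: Δl = 2.8/cos8.5° = 2.831 m; N'_1 = 167·cos8.5° − 23·2.831 = 100.1; c'Δl = 21.52; W sinα = 24.7
Slice 2: Δl = 2.3/cos33.0° = 2.742 m; N'_2 = 128·cos33.0° − 14·2.742 = 69.0; c'Δl = 20.84; W sinα = 69.7
Slice 3: Δl = 1.3/cos55.7° = 2.307 m; N'_3 = 29·cos55.7° − 1·2.307 = 14.0; c'Δl = 17.53; W sinα = 24.0
Σc'Δl = 59.9 kN/m; ΣN' = 183.0 kN/m; ΣW sinα = 118.4 kN/m
Resisting = 59.9 + 183.0·tan24.8° = 59.9 + 84.6 = 144.5 kN/m
FS = 144.5 / 118.4 = 1.221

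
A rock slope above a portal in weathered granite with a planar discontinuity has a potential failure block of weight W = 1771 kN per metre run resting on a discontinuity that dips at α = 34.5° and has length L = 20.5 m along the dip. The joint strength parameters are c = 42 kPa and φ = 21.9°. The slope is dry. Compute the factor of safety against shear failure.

FS = 1.44

Resolving the block weight along and normal to the plane and applying the Mohr–Coulomb strength on the joint:
N' = W cosα = 1771·cos34.5° = 1459.5 kN/m
Driving force T = W sinα = 1771·sin34.5° = 1003.1 kN/m
Resisting force R = c·L + N'·tanφ = 42·20.5 + 1459.5·tan21.9° = 861.0 + 586.7 = 1447.7 kN/m
FS = R / T = 1447.7 / 1003.1 = 1.443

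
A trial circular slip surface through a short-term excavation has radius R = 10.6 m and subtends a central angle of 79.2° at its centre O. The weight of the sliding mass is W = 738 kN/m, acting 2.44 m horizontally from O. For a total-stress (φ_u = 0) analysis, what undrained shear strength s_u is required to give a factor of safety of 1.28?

s_u = 14.8 kPa

FS = s_u·L_a·R / (W·d), so s_u = FS·W·d / (L_a·R).
Arc length L_a = R·θ = 10.6·(79.2°·π/180) = 10.6·1.3823 = 14.65 m
s_u = 1.28·738·2.44 / (14.65·10.6) = 2304.9 / 155.32 = 14.84 kPa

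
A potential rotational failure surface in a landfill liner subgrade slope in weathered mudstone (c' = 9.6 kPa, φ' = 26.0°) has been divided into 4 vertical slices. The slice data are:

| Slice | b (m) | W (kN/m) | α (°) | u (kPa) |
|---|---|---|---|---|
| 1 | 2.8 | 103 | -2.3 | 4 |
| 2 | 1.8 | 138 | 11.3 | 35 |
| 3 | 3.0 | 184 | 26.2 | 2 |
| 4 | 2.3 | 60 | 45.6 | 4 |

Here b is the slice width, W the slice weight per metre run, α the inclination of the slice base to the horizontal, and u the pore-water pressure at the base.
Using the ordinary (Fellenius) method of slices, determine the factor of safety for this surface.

Ordinary method of slices: FS = Σ[c'·Δl_i + (W_i cosα_i − u_i·Δl_i)·tanφ'] / Σ W_i sinα_i, with Δl_i = b_i / cosα_i.
Slice 1: Δl = 2.8/cos(-2.3°) = 2.802 m; N'_1 = 103·cos(-2.3°) − 4·2.802 = 91.7; c'Δl = 26.90; W sinα = -4.1
Slice 2: Δl = 1.8/cos11.3° = 1.836 m; N'_2 = 138·cos11.3° − 35·1.836 = 71.1; c'Δl = 17.62; W sinα = 27.0
Slice 3: Δl = 3.0/cos26.2° = 3.344 m; N'_3 = 184·cos26.2° − 2·3.344 = 158.4; c'Δl = 32.10; W sinα = 81.2
Slice 4: Δl = 2.3/cos45.6° = 3.287 m; N'_4 = 60·cos45.6° − 4·3.287 = 28.8; c'Δl = 31.56; W sinα = 42.9
Σc'Δl = 108.2 kN/m; ΣN' = 350.0 kN/m; ΣW sinα = 147.0 kN/m
Resisting = 108.2 + 350.0·tan26.0° = 108.2 + 170.7 = 278.9 kN/m
FS = 278.9 / 147.0 = 1.897

FS = 1.90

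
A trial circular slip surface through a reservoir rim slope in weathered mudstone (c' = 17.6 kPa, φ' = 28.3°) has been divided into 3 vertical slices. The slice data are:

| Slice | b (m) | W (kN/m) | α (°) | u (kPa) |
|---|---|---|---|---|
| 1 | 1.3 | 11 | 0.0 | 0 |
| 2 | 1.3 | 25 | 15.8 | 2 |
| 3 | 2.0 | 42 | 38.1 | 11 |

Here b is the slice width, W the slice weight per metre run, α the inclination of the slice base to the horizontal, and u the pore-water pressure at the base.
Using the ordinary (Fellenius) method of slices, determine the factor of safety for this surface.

FS = 3.41

Ordinary method of slices: FS = Σ[c'·Δl_i + (W_i cosα_i − u_i·Δl_i)·tanφ'] / Σ W_i sinα_i, with Δl_i = b_i / cosα_i.
Slice 1: Δl = 1.3/cos0.0° = 1.300 m; N'_1 = 11·cos0.0° − 0·1.300 = 11.0; c'Δl = 22.88; W sinα = 0.0
Slice 2: Δl = 1.3/cos15.8° = 1.351 m; N'_2 = 25·cos15.8° − 2·1.351 = 21.4; c'Δl = 23.78; W sinα = 6.8
Slice 3: Δl = 2.0/cos38.1° = 2.542 m; N'_3 = 42·cos38.1° − 11·2.542 = 5.1; c'Δl = 44.73; W sinα = 25.9
Σc'Δl = 91.4 kN/m; ΣN' = 37.4 kN/m; ΣW sinα = 32.7 kN/m
Resisting = 91.4 + 37.4·tan28.3° = 91.4 + 20.2 = 111.6 kN/m
FS = 111.6 / 32.7 = 3.409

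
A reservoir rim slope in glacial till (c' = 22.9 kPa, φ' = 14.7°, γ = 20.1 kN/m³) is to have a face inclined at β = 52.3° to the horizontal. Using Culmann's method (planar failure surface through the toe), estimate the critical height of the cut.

Culmann's analysis gives the critical failure plane at α_cr = (β + φ')/2 = (52.3 + 14.7)/2 = 33.5°, and the critical height
H_c = (4c'/γ) · sinβ cosφ' / [1 − cos(β − φ')]
    = (4·22.9/20.1) · sin52.3°·cos14.7° / [1 − cos(37.6°)]
    = 4.557 · 0.7912·0.9673 / [1 − 0.7923]
    = 4.557 · 0.7653 / 0.2077
    = 16.79 m

H_c = 16.79 m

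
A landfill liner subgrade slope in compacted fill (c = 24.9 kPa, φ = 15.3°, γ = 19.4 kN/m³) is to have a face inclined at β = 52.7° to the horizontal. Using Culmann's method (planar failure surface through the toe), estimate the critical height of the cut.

H_c = 19.16 m

Culmann's analysis gives the critical failure plane at α_cr = (β + φ)/2 = (52.7 + 15.3)/2 = 34.0°, and the critical height
H_c = (4c/γ) · sinβ cosφ / [1 − cos(β − φ)]
    = (4·24.9/19.4) · sin52.7°·cos15.3° / [1 − cos(37.4°)]
    = 5.134 · 0.7955·0.9646 / [1 − 0.7944]
    = 5.134 · 0.7673 / 0.2056
    = 19.16 m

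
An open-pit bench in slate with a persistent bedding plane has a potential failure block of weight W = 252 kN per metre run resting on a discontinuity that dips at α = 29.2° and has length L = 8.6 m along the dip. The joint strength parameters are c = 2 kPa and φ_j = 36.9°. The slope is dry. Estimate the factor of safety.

Resolving the block weight along and normal to the plane and applying the Mohr–Coulomb strength on the joint:
N' = W cosα = 252·cos29.2° = 220.0 kN/m
Driving force T = W sinα = 252·sin29.2° = 122.9 kN/m
Resisting force R = c·L + N'·tanφ_j = 2·8.6 + 220.0·tan36.9° = 17.2 + 165.2 = 182.4 kN/m
FS = R / T = 182.4 / 122.9 = 1.483

FS = 1.48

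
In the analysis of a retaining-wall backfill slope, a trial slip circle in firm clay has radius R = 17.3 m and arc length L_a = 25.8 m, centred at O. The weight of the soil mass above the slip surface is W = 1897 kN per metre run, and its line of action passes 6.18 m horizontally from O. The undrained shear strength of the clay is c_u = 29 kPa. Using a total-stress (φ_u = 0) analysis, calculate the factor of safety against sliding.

Taking moments about the centre O, the resisting moment is provided by the undrained shear strength acting along the arc:
M_R = c_u·L_a·R = 29·25.80·17.3 = 12943.9 kN·m/m
M_D = W·d = 1897·6.18 = 11723.5 kN·m/m
FS = M_R / M_D = 12943.9 / 11723.5 = 1.104

FS = 1.10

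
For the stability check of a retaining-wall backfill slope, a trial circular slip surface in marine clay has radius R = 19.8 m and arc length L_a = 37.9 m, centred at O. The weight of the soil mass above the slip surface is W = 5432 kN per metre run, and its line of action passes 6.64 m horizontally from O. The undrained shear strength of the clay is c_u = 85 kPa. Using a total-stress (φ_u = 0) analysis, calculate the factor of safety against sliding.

FS = 1.77

Taking moments about the centre O, the resisting moment is provided by the undrained shear strength acting along the arc:
M_R = c_u·L_a·R = 85·37.90·19.8 = 63785.7 kN·m/m
M_D = W·d = 5432·6.64 = 36068.5 kN·m/m
FS = M_R / M_D = 63785.7 / 36068.5 = 1.768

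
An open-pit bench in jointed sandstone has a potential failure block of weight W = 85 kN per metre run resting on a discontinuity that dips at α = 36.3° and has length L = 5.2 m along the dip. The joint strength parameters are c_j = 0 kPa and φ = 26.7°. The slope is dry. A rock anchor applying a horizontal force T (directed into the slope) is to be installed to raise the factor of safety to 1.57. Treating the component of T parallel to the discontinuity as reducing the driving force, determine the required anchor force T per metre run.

T = 29 kN/m

Resolving forces along and normal to the sliding plane, with the horizontal anchor force T adding T·sinα to the effective normal force and T·cosα acting up the plane against the driving force:
FS = [c_jL + (W cosα + T sinα) tanφ] / [W sinα − T cosα]
Without the anchor: N' = 68.5 kN/m, driving T_d = 50.3 kN/m, resisting R = 0·5.2 + 68.5·tan26.7° = 34.5 kN/m, FS = 0.68.
Setting FS = 1.57 and solving for T:
1.57·(50.3 − T cos36.3°) = 34.5 + T sin36.3°·tan26.7°
T·(sin36.3°·tan26.7° + 1.57·cos36.3°) = 1.57·50.3 − 34.5
T·(0.5920·0.5029 + 1.57·0.8059) = 79.0 − 34.5 = 44.6
T·1.5631 = 44.6
T = 28.5 kN/m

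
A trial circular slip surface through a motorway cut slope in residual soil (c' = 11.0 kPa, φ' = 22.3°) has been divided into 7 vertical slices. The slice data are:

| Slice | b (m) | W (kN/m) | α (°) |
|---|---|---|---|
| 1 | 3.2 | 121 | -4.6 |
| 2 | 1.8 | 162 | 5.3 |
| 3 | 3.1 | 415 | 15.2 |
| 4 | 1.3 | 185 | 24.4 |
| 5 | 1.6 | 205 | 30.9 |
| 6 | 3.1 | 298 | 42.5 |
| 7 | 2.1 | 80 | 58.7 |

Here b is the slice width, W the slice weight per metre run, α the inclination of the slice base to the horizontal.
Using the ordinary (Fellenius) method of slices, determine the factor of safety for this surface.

FS = 1.32

Ordinary method of slices: FS = Σ[c'·Δl_i + (W_i cosα_i)·tanφ'] / Σ W_i sinα_i, with Δl_i = b_i / cosα_i.
Slice 1: Δl = 3.2/cos(-4.6°) = 3.210 m; N'_1 = 121·cos(-4.6°) = 120.6; c'Δl = 35.31; W sinα = -9.7
Slice 2: Δl = 1.8/cos5.3° = 1.808 m; N'_2 = 162·cos5.3° = 161.3; c'Δl = 19.89; W sinα = 15.0
Slice 3: Δl = 3.1/cos15.2° = 3.212 m; N'_3 = 415·cos15.2° = 400.5; c'Δl = 35.34; W sinα = 108.8
Slice 4: Δl = 1.3/cos24.4° = 1.427 m; N'_4 = 185·cos24.4° = 168.5; c'Δl = 15.70; W sinα = 76.4
Slice 5: Δl = 1.6/cos30.9° = 1.865 m; N'_5 = 205·cos30.9° = 175.9; c'Δl = 20.51; W sinα = 105.3
Slice 6: Δl = 3.1/cos42.5° = 4.205 m; N'_6 = 298·cos42.5° = 219.7; c'Δl = 46.25; W sinα = 201.3
Slice 7: Δl = 2.1/cos58.7° = 4.042 m; N'_7 = 80·cos58.7° = 41.6; c'Δl = 44.46; W sinα = 68.4
Σc'Δl = 217.5 kN/m; ΣN' = 1288.0 kN/m; ΣW sinα = 565.5 kN/m
Resisting = 217.5 + 1288.0·tan22.3° = 217.5 + 528.3 = 745.7 kN/m
FS = 745.7 / 565.5 = 1.319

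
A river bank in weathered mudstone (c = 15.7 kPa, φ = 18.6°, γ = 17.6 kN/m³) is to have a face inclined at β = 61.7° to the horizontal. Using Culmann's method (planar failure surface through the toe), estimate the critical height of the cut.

Culmann's analysis gives the critical failure plane at α_cr = (β + φ)/2 = (61.7 + 18.6)/2 = 40.2°, and the critical height
H_c = (4c/γ) · sinβ cosφ / [1 − cos(β − φ)]
    = (4·15.7/17.6) · sin61.7°·cos18.6° / [1 − cos(43.1°)]
    = 3.568 · 0.8805·0.9478 / [1 − 0.7302]
    = 3.568 · 0.8345 / 0.2698
    = 11.03 m

H_c = 11.03 m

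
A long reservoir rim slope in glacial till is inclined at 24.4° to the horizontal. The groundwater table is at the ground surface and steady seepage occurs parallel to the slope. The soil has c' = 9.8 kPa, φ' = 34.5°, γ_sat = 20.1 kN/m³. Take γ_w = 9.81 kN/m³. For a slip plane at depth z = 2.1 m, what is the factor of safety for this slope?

With seepage parallel to the slope and the water table at the surface, the effective normal stress on the slip plane uses the buoyant unit weight γ' = γ_sat − γ_w while the driving shear stress uses γ_sat:
FS = [c' + γ' z cos²β tanφ'] / [γ_sat z sinβ cosβ]
γ' = 20.1 − 9.81 = 10.29 kN/m³
Numerator = 9.8 + 10.29·2.1·cos²24.4°·tan34.5° = 9.8 + 10.29·2.1·0.8293·0.6873 = 22.117 kPa
Denominator = 20.1·2.1·sin24.4°·cos24.4° = 20.1·2.1·0.4131·0.9107 = 15.880 kPa
FS = 22.117 / 15.880 = 1.393

FS = 1.39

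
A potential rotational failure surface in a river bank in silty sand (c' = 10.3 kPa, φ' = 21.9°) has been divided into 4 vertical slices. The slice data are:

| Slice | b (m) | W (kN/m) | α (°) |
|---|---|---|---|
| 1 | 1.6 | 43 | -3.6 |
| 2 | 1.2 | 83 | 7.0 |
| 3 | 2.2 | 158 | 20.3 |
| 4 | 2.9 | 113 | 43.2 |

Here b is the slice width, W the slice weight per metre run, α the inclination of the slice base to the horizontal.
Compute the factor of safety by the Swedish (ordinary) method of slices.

FS = 1.70

Ordinary method of slices: FS = Σ[c'·Δl_i + (W_i cosα_i)·tanφ'] / Σ W_i sinα_i, with Δl_i = b_i / cosα_i.
Slice 1: Δl = 1.6/cos(-3.6°) = 1.603 m; N'_1 = 43·cos(-3.6°) = 42.9; c'Δl = 16.51; W sinα = -2.7
Slice 2: Δl = 1.2/cos7.0° = 1.209 m; N'_2 = 83·cos7.0° = 82.4; c'Δl = 12.45; W sinα = 10.1
Slice 3: Δl = 2.2/cos20.3° = 2.346 m; N'_3 = 158·cos20.3° = 148.2; c'Δl = 24.16; W sinα = 54.8
Slice 4: Δl = 2.9/cos43.2° = 3.978 m; N'_4 = 113·cos43.2° = 82.4; c'Δl = 40.98; W sinα = 77.4
Σc'Δl = 94.1 kN/m; ΣN' = 355.9 kN/m; ΣW sinα = 139.6 kN/m
Resisting = 94.1 + 355.9·tan21.9° = 94.1 + 143.1 = 237.2 kN/m
FS = 237.2 / 139.6 = 1.699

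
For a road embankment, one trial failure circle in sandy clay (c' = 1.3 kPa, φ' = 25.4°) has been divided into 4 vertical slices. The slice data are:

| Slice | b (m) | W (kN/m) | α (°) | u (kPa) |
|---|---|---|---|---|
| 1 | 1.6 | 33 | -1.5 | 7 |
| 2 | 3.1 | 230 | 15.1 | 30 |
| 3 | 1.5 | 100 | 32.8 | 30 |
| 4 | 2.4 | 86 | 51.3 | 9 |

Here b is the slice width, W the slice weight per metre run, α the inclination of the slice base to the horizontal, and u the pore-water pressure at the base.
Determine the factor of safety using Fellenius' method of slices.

Ordinary method of slices: FS = Σ[c'·Δl_i + (W_i cosα_i − u_i·Δl_i)·tanφ'] / Σ W_i sinα_i, with Δl_i = b_i / cosα_i.
Slice 1: Δl = 1.6/cos(-1.5°) = 1.601 m; N'_1 = 33·cos(-1.5°) − 7·1.601 = 21.8; c'Δl = 2.08; W sinα = -0.9
Slice 2: Δl = 3.1/cos15.1° = 3.211 m; N'_2 = 230·cos15.1° − 30·3.211 = 125.7; c'Δl = 4.17; W sinα = 59.9
Slice 3: Δl = 1.5/cos32.8° = 1.785 m; N'_3 = 100·cos32.8° − 30·1.785 = 30.5; c'Δl = 2.32; W sinα = 54.2
Slice 4: Δl = 2.4/cos51.3° = 3.839 m; N'_4 = 86·cos51.3° − 9·3.839 = 19.2; c'Δl = 4.99; W sinα = 67.1
Σc'Δl = 13.6 kN/m; ΣN' = 197.3 kN/m; ΣW sinα = 180.3 kN/m
Resisting = 13.6 + 197.3·tan25.4° = 13.6 + 93.7 = 107.2 kN/m
FS = 107.2 / 180.3 = 0.595

FS = 0.59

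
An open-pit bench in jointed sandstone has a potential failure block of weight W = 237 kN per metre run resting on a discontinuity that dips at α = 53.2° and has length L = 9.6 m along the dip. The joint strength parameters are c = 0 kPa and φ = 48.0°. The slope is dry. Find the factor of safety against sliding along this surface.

FS = 0.83

Resolving the block weight along and normal to the plane and applying the Mohr–Coulomb strength on the joint:
N' = W cosα = 237·cos53.2° = 142.0 kN/m
Driving force T = W sinα = 237·sin53.2° = 189.8 kN/m
Resisting force R = c·L + N'·tanφ = 0·9.6 + 142.0·tan48.0° = 0.0 + 157.7 = 157.7 kN/m
FS = R / T = 157.7 / 189.8 = 0.831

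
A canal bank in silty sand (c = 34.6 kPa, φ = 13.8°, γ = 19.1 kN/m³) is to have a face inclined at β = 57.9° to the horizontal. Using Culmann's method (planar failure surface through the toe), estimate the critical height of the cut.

Culmann's analysis gives the critical failure plane at α_cr = (β + φ)/2 = (57.9 + 13.8)/2 = 35.9°, and the critical height
H_c = (4c/γ) · sinβ cosφ / [1 − cos(β − φ)]
    = (4·34.6/19.1) · sin57.9°·cos13.8° / [1 − cos(44.1°)]
    = 7.246 · 0.8471·0.9711 / [1 − 0.7181]
    = 7.246 · 0.8227 / 0.2819
    = 21.15 m

H_c = 21.15 m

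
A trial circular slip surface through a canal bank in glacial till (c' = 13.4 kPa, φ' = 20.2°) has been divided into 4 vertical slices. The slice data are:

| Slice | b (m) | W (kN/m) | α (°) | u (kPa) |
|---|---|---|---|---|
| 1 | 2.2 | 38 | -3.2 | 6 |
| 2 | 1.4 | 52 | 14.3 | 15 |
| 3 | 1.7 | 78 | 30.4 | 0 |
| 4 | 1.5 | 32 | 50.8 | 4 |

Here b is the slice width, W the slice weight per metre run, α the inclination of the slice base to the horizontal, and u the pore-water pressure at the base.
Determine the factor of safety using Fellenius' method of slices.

Ordinary method of slices: FS = Σ[c'·Δl_i + (W_i cosα_i − u_i·Δl_i)·tanφ'] / Σ W_i sinα_i, with Δl_i = b_i / cosα_i.
Slice 1: Δl = 2.2/cos(-3.2°) = 2.203 m; N'_1 = 38·cos(-3.2°) − 6·2.203 = 24.7; c'Δl = 29.53; W sinα = -2.1
Slice 2: Δl = 1.4/cos14.3° = 1.445 m; N'_2 = 52·cos14.3° − 15·1.445 = 28.7; c'Δl = 19.36; W sinα = 12.8
Slice 3: Δl = 1.7/cos30.4° = 1.971 m; N'_3 = 78·cos30.4° − 0·1.971 = 67.3; c'Δl = 26.41; W sinα = 39.5
Slice 4: Δl = 1.5/cos50.8° = 2.373 m; N'_4 = 32·cos50.8° − 4·2.373 = 10.7; c'Δl = 31.80; W sinα = 24.8
Σc'Δl = 107.1 kN/m; ΣN' = 131.4 kN/m; ΣW sinα = 75.0 kN/m
Resisting = 107.1 + 131.4·tan20.2° = 107.1 + 48.4 = 155.5 kN/m
FS = 155.5 / 75.0 = 2.073

FS = 2.07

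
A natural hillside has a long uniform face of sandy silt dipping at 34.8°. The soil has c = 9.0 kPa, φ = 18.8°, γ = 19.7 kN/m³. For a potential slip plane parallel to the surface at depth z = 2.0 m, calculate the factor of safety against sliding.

For an infinite slope with a slip plane parallel to the surface (no pore pressure): FS = [c + γz cos²β tanφ] / [γz sinβ cosβ].
γz = 19.7·2.0 = 39.40 kN/m²
Numerator = 9.0 + 39.40·cos²34.8°·tan18.8° = 9.0 + 39.40·0.6743·0.3404 = 18.044 kPa
Denominator = 39.40·sin34.8°·cos34.8° = 39.40·0.5707·0.8211 = 18.464 kPa
FS = 18.044 / 18.464 = 0.977

FS = 0.98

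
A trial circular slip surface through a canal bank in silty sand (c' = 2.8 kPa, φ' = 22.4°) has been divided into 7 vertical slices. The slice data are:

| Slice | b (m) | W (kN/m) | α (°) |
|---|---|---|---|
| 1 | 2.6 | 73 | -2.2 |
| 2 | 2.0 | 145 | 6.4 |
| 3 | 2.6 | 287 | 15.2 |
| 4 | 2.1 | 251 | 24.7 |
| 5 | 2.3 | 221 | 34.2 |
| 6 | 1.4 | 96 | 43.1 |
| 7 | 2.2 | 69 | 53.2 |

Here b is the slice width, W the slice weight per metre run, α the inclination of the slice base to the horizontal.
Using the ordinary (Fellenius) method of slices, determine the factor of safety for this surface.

FS = 1.07

Ordinary method of slices: FS = Σ[c'·Δl_i + (W_i cosα_i)·tanφ'] / Σ W_i sinα_i, with Δl_i = b_i / cosα_i.
Slice 1: Δl = 2.6/cos(-2.2°) = 2.602 m; N'_1 = 73·cos(-2.2°) = 72.9; c'Δl = 7.29; W sinα = -2.8
Slice 2: Δl = 2.0/cos6.4° = 2.013 m; N'_2 = 145·cos6.4° = 144.1; c'Δl = 5.64; W sinα = 16.2
Slice 3: Δl = 2.6/cos15.2° = 2.694 m; N'_3 = 287·cos15.2° = 277.0; c'Δl = 7.54; W sinα = 75.2
Slice 4: Δl = 2.1/cos24.7° = 2.311 m; N'_4 = 251·cos24.7° = 228.0; c'Δl = 6.47; W sinα = 104.9
Slice 5: Δl = 2.3/cos34.2° = 2.781 m; N'_5 = 221·cos34.2° = 182.8; c'Δl = 7.79; W sinα = 124.2
Slice 6: Δl = 1.4/cos43.1° = 1.917 m; N'_6 = 96·cos43.1° = 70.1; c'Δl = 5.37; W sinα = 65.6
Slice 7: Δl = 2.2/cos53.2° = 3.673 m; N'_7 = 69·cos53.2° = 41.3; c'Δl = 10.28; W sinα = 55.3
Σc'Δl = 50.4 kN/m; ΣN' = 1016.3 kN/m; ΣW sinα = 438.6 kN/m
Resisting = 50.4 + 1016.3·tan22.4° = 50.4 + 418.9 = 469.2 kN/m
FS = 469.2 / 438.6 = 1.070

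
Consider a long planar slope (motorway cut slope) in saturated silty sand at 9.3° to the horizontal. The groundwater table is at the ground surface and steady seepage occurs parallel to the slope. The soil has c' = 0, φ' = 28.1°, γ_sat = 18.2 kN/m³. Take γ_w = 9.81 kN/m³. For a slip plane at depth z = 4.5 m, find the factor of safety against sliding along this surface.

With seepage parallel to the slope and the water table at the surface, the effective normal stress on the slip plane uses the buoyant unit weight γ' = γ_sat − γ_w while the driving shear stress uses γ_sat:
FS = [c' + γ' z cos²β tanφ'] / [γ_sat z sinβ cosβ]
(For c' = 0 this reduces to FS = (γ'/γ_sat)·tanφ'/tanβ.)
γ' = 18.2 − 9.81 = 8.39 kN/m³
Numerator = 0.0 + 8.39·4.5·cos²9.3°·tan28.1° = 0.0 + 8.39·4.5·0.9739·0.5340 = 19.633 kPa
Denominator = 18.2·4.5·sin9.3°·cos9.3° = 18.2·4.5·0.1616·0.9869 = 13.061 kPa
FS = 19.633 / 13.061 = 1.503

FS = 1.50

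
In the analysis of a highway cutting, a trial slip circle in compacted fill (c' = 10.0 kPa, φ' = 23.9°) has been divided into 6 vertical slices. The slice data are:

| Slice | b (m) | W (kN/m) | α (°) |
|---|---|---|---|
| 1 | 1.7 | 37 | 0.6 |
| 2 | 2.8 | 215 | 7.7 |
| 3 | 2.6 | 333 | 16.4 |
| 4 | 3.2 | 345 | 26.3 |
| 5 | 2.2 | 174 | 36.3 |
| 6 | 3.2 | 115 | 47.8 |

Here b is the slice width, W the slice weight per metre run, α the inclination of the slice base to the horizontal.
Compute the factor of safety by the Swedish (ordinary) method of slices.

Ordinary method of slices: FS = Σ[c'·Δl_i + (W_i cosα_i)·tanφ'] / Σ W_i sinα_i, with Δl_i = b_i / cosα_i.
Slice 1: Δl = 1.7/cos0.6° = 1.700 m; N'_1 = 37·cos0.6° = 37.0; c'Δl = 17.00; W sinα = 0.4
Slice 2: Δl = 2.8/cos7.7° = 2.825 m; N'_2 = 215·cos7.7° = 213.1; c'Δl = 28.25; W sinα = 28.8
Slice 3: Δl = 2.6/cos16.4° = 2.710 m; N'_3 = 333·cos16.4° = 319.5; c'Δl = 27.10; W sinα = 94.0
Slice 4: Δl = 3.2/cos26.3° = 3.569 m; N'_4 = 345·cos26.3° = 309.3; c'Δl = 35.69; W sinα = 152.9
Slice 5: Δl = 2.2/cos36.3° = 2.730 m; N'_5 = 174·cos36.3° = 140.2; c'Δl = 27.30; W sinα = 103.0
Slice 6: Δl = 3.2/cos47.8° = 4.764 m; N'_6 = 115·cos47.8° = 77.2; c'Δl = 47.64; W sinα = 85.2
Σc'Δl = 183.0 kN/m; ΣN' = 1096.3 kN/m; ΣW sinα = 464.3 kN/m
Resisting = 183.0 + 1096.3·tan23.9° = 183.0 + 485.8 = 668.8 kN/m
FS = 668.8 / 464.3 = 1.441

FS = 1.44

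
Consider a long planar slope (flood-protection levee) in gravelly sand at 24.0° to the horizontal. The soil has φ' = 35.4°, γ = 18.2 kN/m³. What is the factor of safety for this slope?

For a dry cohesionless infinite slope the factor of safety is FS = tanφ' / tanβ.
FS = tan35.4° / tan24.0° = 0.7107 / 0.4452 = 1.596

FS = 1.60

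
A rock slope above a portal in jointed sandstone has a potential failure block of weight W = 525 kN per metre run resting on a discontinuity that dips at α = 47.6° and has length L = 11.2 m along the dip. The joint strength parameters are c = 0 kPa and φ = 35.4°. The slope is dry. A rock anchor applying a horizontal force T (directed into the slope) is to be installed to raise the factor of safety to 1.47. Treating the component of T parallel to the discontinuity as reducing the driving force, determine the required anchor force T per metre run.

T = 210 kN/m

Resolving forces along and normal to the sliding plane, with the horizontal anchor force T adding T·sinα to the effective normal force and T·cosα acting up the plane against the driving force:
FS = [cL + (W cosα + T sinα) tanφ] / [W sinα − T cosα]
Without the anchor: N' = 354.0 kN/m, driving T_d = 387.7 kN/m, resisting R = 0·11.2 + 354.0·tan35.4° = 251.6 kN/m, FS = 0.65.
Setting FS = 1.47 and solving for T:
1.47·(387.7 − T cos47.6°) = 251.6 + T sin47.6°·tan35.4°
T·(sin47.6°·tan35.4° + 1.47·cos47.6°) = 1.47·387.7 − 251.6
T·(0.7385·0.7107 + 1.47·0.6743) = 569.9 − 251.6 = 318.3
T·1.5160 = 318.3
T = 210.0 kN/m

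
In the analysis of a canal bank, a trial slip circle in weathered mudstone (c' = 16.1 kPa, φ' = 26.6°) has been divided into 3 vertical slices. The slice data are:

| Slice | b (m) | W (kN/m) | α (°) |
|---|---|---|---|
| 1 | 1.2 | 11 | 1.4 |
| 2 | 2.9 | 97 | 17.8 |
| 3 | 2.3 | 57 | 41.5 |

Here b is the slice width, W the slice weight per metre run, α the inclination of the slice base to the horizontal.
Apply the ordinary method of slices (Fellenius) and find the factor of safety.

FS = 2.82

Ordinary method of slices: FS = Σ[c'·Δl_i + (W_i cosα_i)·tanφ'] / Σ W_i sinα_i, with Δl_i = b_i / cosα_i.
Slice 1: Δl = 1.2/cos1.4° = 1.200 m; N'_1 = 11·cos1.4° = 11.0; c'Δl = 19.33; W sinα = 0.3
Slice 2: Δl = 2.9/cos17.8° = 3.046 m; N'_2 = 97·cos17.8° = 92.4; c'Δl = 49.04; W sinα = 29.7
Slice 3: Δl = 2.3/cos41.5° = 3.071 m; N'_3 = 57·cos41.5° = 42.7; c'Δl = 49.44; W sinα = 37.8
Σc'Δl = 117.8 kN/m; ΣN' = 146.0 kN/m; ΣW sinα = 67.7 kN/m
Resisting = 117.8 + 146.0·tan26.6° = 117.8 + 73.1 = 190.9 kN/m
FS = 190.9 / 67.7 = 2.821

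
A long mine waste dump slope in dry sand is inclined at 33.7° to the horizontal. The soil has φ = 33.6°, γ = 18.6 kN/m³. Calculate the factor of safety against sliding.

FS = 1.00

For a dry cohesionless infinite slope the factor of safety is FS = tanφ / tanβ.
FS = tan33.6° / tan33.7° = 0.6644 / 0.6669 = 0.996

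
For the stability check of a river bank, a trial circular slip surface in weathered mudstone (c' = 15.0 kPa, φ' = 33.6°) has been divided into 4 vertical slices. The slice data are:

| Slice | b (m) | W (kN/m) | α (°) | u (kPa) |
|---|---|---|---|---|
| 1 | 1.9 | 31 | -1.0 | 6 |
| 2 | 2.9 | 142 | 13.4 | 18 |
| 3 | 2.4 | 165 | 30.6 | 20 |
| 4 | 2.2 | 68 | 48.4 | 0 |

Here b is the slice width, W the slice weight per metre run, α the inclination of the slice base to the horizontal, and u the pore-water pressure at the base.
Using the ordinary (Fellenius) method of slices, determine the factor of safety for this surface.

Ordinary method of slices: FS = Σ[c'·Δl_i + (W_i cosα_i − u_i·Δl_i)·tanφ'] / Σ W_i sinα_i, with Δl_i = b_i / cosα_i.
Slice 1: Δl = 1.9/cos(-1.0°) = 1.900 m; N'_1 = 31·cos(-1.0°) − 6·1.900 = 19.6; c'Δl = 28.50; W sinα = -0.5
Slice 2: Δl = 2.9/cos13.4° = 2.981 m; N'_2 = 142·cos13.4° − 18·2.981 = 84.5; c'Δl = 44.72; W sinα = 32.9
Slice 3: Δl = 2.4/cos30.6° = 2.788 m; N'_3 = 165·cos30.6° − 20·2.788 = 86.3; c'Δl = 41.82; W sinα = 84.0
Slice 4: Δl = 2.2/cos48.4° = 3.314 m; N'_4 = 68·cos48.4° − 0·3.314 = 45.1; c'Δl = 49.70; W sinα = 50.9
Σc'Δl = 164.8 kN/m; ΣN' = 235.5 kN/m; ΣW sinα = 167.2 kN/m
Resisting = 164.8 + 235.5·tan33.6° = 164.8 + 156.4 = 321.2 kN/m
FS = 321.2 / 167.2 = 1.921

FS = 1.92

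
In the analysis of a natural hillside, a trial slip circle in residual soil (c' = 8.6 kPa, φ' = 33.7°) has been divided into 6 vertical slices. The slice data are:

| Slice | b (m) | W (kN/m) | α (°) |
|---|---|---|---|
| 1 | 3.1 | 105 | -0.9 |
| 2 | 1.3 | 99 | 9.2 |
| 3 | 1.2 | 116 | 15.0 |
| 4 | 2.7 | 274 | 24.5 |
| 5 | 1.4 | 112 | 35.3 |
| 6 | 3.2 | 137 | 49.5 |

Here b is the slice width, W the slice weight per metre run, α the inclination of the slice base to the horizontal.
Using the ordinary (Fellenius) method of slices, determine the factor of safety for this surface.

Ordinary method of slices: FS = Σ[c'·Δl_i + (W_i cosα_i)·tanφ'] / Σ W_i sinα_i, with Δl_i = b_i / cosα_i.
Slice 1: Δl = 3.1/cos(-0.9°) = 3.100 m; N'_1 = 105·cos(-0.9°) = 105.0; c'Δl = 26.66; W sinα = -1.6
Slice 2: Δl = 1.3/cos9.2° = 1.317 m; N'_2 = 99·cos9.2° = 97.7; c'Δl = 11.33; W sinα = 15.8
Slice 3: Δl = 1.2/cos15.0° = 1.242 m; N'_3 = 116·cos15.0° = 112.0; c'Δl = 10.68; W sinα = 30.0
Slice 4: Δl = 2.7/cos24.5° = 2.967 m; N'_4 = 274·cos24.5° = 249.3; c'Δl = 25.52; W sinα = 113.6
Slice 5: Δl = 1.4/cos35.3° = 1.715 m; N'_5 = 112·cos35.3° = 91.4; c'Δl = 14.75; W sinα = 64.7
Slice 6: Δl = 3.2/cos49.5° = 4.927 m; N'_6 = 137·cos49.5° = 89.0; c'Δl = 42.37; W sinα = 104.2
Σc'Δl = 131.3 kN/m; ΣN' = 744.5 kN/m; ΣW sinα = 326.7 kN/m
Resisting = 131.3 + 744.5·tan33.7° = 131.3 + 496.5 = 627.8 kN/m
FS = 627.8 / 326.7 = 1.922

FS = 1.92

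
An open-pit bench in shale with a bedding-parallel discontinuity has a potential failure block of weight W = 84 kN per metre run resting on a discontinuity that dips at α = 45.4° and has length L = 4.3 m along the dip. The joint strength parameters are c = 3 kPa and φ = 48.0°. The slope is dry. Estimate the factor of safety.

Resolving the block weight along and normal to the plane and applying the Mohr–Coulomb strength on the joint:
N' = W cosα = 84·cos45.4° = 59.0 kN/m
Driving force T = W sinα = 84·sin45.4° = 59.8 kN/m
Resisting force R = c·L + N'·tanφ = 3·4.3 + 59.0·tan48.0° = 12.9 + 65.5 = 78.4 kN/m
FS = R / T = 78.4 / 59.8 = 1.311

FS = 1.31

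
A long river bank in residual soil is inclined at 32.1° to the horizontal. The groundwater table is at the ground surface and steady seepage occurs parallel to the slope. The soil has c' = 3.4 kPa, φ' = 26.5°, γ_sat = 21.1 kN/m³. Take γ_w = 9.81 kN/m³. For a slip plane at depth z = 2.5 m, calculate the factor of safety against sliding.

With seepage parallel to the slope and the water table at the surface, the effective normal stress on the slip plane uses the buoyant unit weight γ' = γ_sat − γ_w while the driving shear stress uses γ_sat:
FS = [c' + γ' z cos²β tanφ'] / [γ_sat z sinβ cosβ]
γ' = 21.1 − 9.81 = 11.29 kN/m³
Numerator = 3.4 + 11.29·2.5·cos²32.1°·tan26.5° = 3.4 + 11.29·2.5·0.7176·0.4986 = 13.499 kPa
Denominator = 21.1·2.5·sin32.1°·cos32.1° = 21.1·2.5·0.5314·0.8471 = 23.746 kPa
FS = 13.499 / 23.746 = 0.568

FS = 0.57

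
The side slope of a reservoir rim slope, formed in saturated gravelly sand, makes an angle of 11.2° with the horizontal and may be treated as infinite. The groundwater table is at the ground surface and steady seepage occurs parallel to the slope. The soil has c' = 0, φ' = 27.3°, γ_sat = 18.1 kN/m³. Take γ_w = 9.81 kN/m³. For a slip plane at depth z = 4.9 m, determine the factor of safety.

FS = 1.19

With seepage parallel to the slope and the water table at the surface, the effective normal stress on the slip plane uses the buoyant unit weight γ' = γ_sat − γ_w while the driving shear stress uses γ_sat:
FS = [c' + γ' z cos²β tanφ'] / [γ_sat z sinβ cosβ]
(For c' = 0 this reduces to FS = (γ'/γ_sat)·tanφ'/tanβ.)
γ' = 18.1 − 9.81 = 8.29 kN/m³
Numerator = 0.0 + 8.29·4.9·cos²11.2°·tan27.3° = 0.0 + 8.29·4.9·0.9623·0.5161 = 20.175 kPa
Denominator = 18.1·4.9·sin11.2°·cos11.2° = 18.1·4.9·0.1942·0.9810 = 16.899 kPa
FS = 20.175 / 16.899 = 1.194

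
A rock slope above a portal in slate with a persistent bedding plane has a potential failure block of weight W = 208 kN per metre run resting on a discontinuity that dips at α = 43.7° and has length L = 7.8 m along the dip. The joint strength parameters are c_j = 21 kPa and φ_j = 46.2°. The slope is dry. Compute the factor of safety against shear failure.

FS = 2.23

Resolving the block weight along and normal to the plane and applying the Mohr–Coulomb strength on the joint:
N' = W cosα = 208·cos43.7° = 150.4 kN/m
Driving force T = W sinα = 208·sin43.7° = 143.7 kN/m
Resisting force R = c_j·L + N'·tanφ_j = 21·7.8 + 150.4·tan46.2° = 163.8 + 156.8 = 320.6 kN/m
FS = R / T = 320.6 / 143.7 = 2.231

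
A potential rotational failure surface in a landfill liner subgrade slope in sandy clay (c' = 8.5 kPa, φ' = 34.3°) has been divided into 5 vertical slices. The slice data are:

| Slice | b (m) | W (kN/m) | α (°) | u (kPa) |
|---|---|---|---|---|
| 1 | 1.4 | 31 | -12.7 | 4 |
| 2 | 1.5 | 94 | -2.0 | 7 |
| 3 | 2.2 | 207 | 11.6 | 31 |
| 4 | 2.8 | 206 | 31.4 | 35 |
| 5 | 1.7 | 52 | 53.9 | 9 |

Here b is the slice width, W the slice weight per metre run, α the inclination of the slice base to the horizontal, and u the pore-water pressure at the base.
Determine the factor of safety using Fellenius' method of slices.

Ordinary method of slices: FS = Σ[c'·Δl_i + (W_i cosα_i − u_i·Δl_i)·tanφ'] / Σ W_i sinα_i, with Δl_i = b_i / cosα_i.
Slice 1: Δl = 1.4/cos(-12.7°) = 1.435 m; N'_1 = 31·cos(-12.7°) − 4·1.435 = 24.5; c'Δl = 12.20; W sinα = -6.8
Slice 2: Δl = 1.5/cos(-2.0°) = 1.501 m; N'_2 = 94·cos(-2.0°) − 7·1.501 = 83.4; c'Δl = 12.76; W sinα = -3.3
Slice 3: Δl = 2.2/cos11.6° = 2.246 m; N'_3 = 207·cos11.6° − 31·2.246 = 133.2; c'Δl = 19.09; W sinα = 41.6
Slice 4: Δl = 2.8/cos31.4° = 3.280 m; N'_4 = 206·cos31.4° − 35·3.280 = 61.0; c'Δl = 27.88; W sinα = 107.3
Slice 5: Δl = 1.7/cos53.9° = 2.885 m; N'_5 = 52·cos53.9° − 9·2.885 = 4.7; c'Δl = 24.52; W sinα = 42.0
Σc'Δl = 96.5 kN/m; ΣN' = 306.8 kN/m; ΣW sinα = 180.9 kN/m
Resisting = 96.5 + 306.8·tan34.3° = 96.5 + 209.3 = 305.7 kN/m
FS = 305.7 / 180.9 = 1.690

FS = 1.69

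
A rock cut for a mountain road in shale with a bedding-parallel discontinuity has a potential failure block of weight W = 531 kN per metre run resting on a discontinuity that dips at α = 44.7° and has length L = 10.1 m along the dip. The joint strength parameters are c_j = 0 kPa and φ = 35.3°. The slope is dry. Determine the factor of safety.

Resolving the block weight along and normal to the plane and applying the Mohr–Coulomb strength on the joint:
N' = W cosα = 531·cos44.7° = 377.4 kN/m
Driving force T = W sinα = 531·sin44.7° = 373.5 kN/m
Resisting force R = c_j·L + N'·tanφ = 0·10.1 + 377.4·tan35.3° = 0.0 + 267.2 = 267.2 kN/m
FS = R / T = 267.2 / 373.5 = 0.715

FS = 0.72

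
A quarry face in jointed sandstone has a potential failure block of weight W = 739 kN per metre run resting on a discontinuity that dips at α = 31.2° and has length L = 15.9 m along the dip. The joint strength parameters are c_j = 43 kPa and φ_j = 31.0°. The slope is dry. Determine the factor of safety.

FS = 2.78

Resolving the block weight along and normal to the plane and applying the Mohr–Coulomb strength on the joint:
N' = W cosα = 739·cos31.2° = 632.1 kN/m
Driving force T = W sinα = 739·sin31.2° = 382.8 kN/m
Resisting force R = c_j·L + N'·tanφ_j = 43·15.9 + 632.1·tan31.0° = 683.7 + 379.8 = 1063.5 kN/m
FS = R / T = 1063.5 / 382.8 = 2.778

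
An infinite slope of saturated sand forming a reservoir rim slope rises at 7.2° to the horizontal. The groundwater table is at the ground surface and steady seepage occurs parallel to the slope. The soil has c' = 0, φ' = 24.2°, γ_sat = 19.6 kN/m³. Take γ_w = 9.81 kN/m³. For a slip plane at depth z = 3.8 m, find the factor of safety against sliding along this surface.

FS = 1.78

With seepage parallel to the slope and the water table at the surface, the effective normal stress on the slip plane uses the buoyant unit weight γ' = γ_sat − γ_w while the driving shear stress uses γ_sat:
FS = [c' + γ' z cos²β tanφ'] / [γ_sat z sinβ cosβ]
(For c' = 0 this reduces to FS = (γ'/γ_sat)·tanφ'/tanβ.)
γ' = 19.6 − 9.81 = 9.79 kN/m³
Numerator = 0.0 + 9.79·3.8·cos²7.2°·tan24.2° = 0.0 + 9.79·3.8·0.9843·0.4494 = 16.457 kPa
Denominator = 19.6·3.8·sin7.2°·cos7.2° = 19.6·3.8·0.1253·0.9921 = 9.261 kPa
FS = 16.457 / 9.261 = 1.777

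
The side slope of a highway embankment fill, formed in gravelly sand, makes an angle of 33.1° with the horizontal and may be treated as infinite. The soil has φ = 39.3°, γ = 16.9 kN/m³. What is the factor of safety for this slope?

FS = 1.26

For a dry cohesionless infinite slope the factor of safety is FS = tanφ / tanβ.
FS = tan39.3° / tan33.1° = 0.8185 / 0.6519 = 1.256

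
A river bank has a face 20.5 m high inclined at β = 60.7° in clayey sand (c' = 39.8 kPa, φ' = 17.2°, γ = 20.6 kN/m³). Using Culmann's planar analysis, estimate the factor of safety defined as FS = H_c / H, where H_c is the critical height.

FS = 1.14

H_c = (4c'/γ) · sinβ cosφ' / [1 − cos(β − φ')]
    = (4·39.8/20.6) · sin60.7°·cos17.2° / [1 − cos43.5°]
    = 7.728 · 0.8331 / 0.2746 = 23.44 m
FS = H_c / H = 23.44 / 20.5 = 1.144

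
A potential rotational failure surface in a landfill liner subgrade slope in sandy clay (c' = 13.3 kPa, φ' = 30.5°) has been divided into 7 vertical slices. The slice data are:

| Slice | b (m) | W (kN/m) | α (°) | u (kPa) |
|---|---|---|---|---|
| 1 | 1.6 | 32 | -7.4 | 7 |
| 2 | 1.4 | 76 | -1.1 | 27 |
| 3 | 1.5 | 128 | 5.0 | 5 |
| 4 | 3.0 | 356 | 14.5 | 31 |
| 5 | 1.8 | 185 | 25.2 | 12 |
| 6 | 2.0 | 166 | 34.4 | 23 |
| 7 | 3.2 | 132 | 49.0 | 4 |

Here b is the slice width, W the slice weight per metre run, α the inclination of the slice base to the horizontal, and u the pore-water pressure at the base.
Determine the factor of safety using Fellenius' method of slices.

FS = 1.77

Ordinary method of slices: FS = Σ[c'·Δl_i + (W_i cosα_i − u_i·Δl_i)·tanφ'] / Σ W_i sinα_i, with Δl_i = b_i / cosα_i.
Slice 1: Δl = 1.6/cos(-7.4°) = 1.613 m; N'_1 = 32·cos(-7.4°) − 7·1.613 = 20.4; c'Δl = 21.46; W sinα = -4.1
Slice 2: Δl = 1.4/cos(-1.1°) = 1.400 m; N'_2 = 76·cos(-1.1°) − 27·1.400 = 38.2; c'Δl = 18.62; W sinα = -1.5
Slice 3: Δl = 1.5/cos5.0° = 1.506 m; N'_3 = 128·cos5.0° − 5·1.506 = 120.0; c'Δl = 20.03; W sinα = 11.2
Slice 4: Δl = 3.0/cos14.5° = 3.099 m; N'_4 = 356·cos14.5° − 31·3.099 = 248.6; c'Δl = 41.21; W sinα = 89.1
Slice 5: Δl = 1.8/cos25.2° = 1.989 m; N'_5 = 185·cos25.2° − 12·1.989 = 143.5; c'Δl = 26.46; W sinα = 78.8
Slice 6: Δl = 2.0/cos34.4° = 2.424 m; N'_6 = 166·cos34.4° − 23·2.424 = 81.2; c'Δl = 32.24; W sinα = 93.8
Slice 7: Δl = 3.2/cos49.0° = 4.878 m; N'_7 = 132·cos49.0° − 4·4.878 = 67.1; c'Δl = 64.87; W sinα = 99.6
Σc'Δl = 224.9 kN/m; ΣN' = 719.0 kN/m; ΣW sinα = 366.9 kN/m
Resisting = 224.9 + 719.0·tan30.5° = 224.9 + 423.5 = 648.4 kN/m
FS = 648.4 / 366.9 = 1.767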